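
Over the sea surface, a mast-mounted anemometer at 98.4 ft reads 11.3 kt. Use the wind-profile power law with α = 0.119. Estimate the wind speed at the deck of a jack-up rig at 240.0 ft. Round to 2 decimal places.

Power-law profile: V₂ = V₁ · (z₂/z₁)^α
V₂ = 11.3 × (240.0/98.4)^0.119 = 11.3 × (2.4390)^0.119
    = 11.3 × 1.1119 = 12.5648 kt

12.56 kt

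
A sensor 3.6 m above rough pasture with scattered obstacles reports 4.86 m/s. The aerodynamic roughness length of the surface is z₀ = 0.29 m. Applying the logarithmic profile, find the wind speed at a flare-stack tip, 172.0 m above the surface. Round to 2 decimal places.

12.32 m/s

Log law: V(z) ∝ ln(z/z₀), so V₂/V₁ = ln(z₂/z₀) / ln(z₁/z₀).
ln(172.0/0.29) = 6.3854, ln(3.6/0.29) = 2.5188
V₂ = 4.86 × 6.3854/2.5188 = 4.86 × 2.5351 = 12.3205 m/s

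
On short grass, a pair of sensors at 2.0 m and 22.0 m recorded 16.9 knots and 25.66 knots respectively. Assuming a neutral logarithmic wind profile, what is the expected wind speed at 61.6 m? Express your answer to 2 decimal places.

29.42 knots

Log law: V ∝ ln(z/z₀). From the pair, with r = V₁/V₂ = 0.65861,
ln z₀ = (ln z₁ − r·ln z₂)/(1 − r) = (0.6931 − 0.65861×3.0910)/0.34139 = -3.9329 → z₀ = 0.01959 m
V₃ = V₁ · ln(z₃/z₀)/ln(z₁/z₀) = 16.9 × 8.0536/4.6261 = 29.4214 knots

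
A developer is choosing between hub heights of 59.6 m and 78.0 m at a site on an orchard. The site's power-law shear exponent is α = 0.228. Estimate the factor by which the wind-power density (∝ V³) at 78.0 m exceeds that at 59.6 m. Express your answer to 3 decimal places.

Speed ratio: V_B/V_A = (z_B/z_A)^α = (78.0/59.6)^0.228 = (1.3087)^0.228 = 1.06326
Power-density ratio: P_B/P_A = (V_B/V_A)³ = (1.06326)³ = 1.20205

1.202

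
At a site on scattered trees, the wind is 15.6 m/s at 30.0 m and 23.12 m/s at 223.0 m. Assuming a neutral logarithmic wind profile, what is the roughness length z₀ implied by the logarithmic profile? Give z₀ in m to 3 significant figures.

z₀ ≈ 0.468 m

Log law: V(z) ∝ ln(z/z₀). With r = V₁/V₂ = 15.6/23.12 = 0.67474,
r · ln(z₂/z₀) = ln(z₁/z₀) ⇒ ln z₀ = (ln z₁ − r·ln z₂)/(1 − r)
ln z₀ = (3.40120 − 0.67474×5.40717) / 0.32526 = -0.7601
z₀ = exp(-0.7601) = 0.4676 m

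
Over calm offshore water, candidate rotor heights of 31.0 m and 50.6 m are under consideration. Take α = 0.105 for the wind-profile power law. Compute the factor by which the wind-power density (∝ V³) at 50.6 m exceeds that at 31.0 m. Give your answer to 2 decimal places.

1.17

Speed ratio: V_B/V_A = (z_B/z_A)^α = (50.6/31.0)^0.105 = (1.6323)^0.105 = 1.05279
Power-density ratio: P_B/P_A = (V_B/V_A)³ = (1.05279)³ = 1.16689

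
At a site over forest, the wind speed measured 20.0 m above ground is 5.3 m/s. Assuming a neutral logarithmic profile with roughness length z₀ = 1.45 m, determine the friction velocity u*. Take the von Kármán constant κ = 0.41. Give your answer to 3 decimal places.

u* ≈ 0.828 m/s

Log law: V(z) = (u*/κ) · ln(z/z₀) ⇒ u* = κ · V / ln(z/z₀)
u* = 0.41 × 5.3 / ln(20.0/1.45) = 0.41 × 5.3 / 2.6242
   = 2.1730 / 2.6242 = 0.8281 m/s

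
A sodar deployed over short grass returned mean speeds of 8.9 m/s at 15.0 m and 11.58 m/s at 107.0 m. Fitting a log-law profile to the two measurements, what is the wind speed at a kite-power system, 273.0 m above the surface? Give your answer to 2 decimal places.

Log law: V ∝ ln(z/z₀). From the pair, with r = V₁/V₂ = 0.76857,
ln z₀ = (ln z₁ − r·ln z₂)/(1 − r) = (2.7081 − 0.76857×4.6728)/0.23143 = -3.8168 → z₀ = 0.02200 m
V₃ = V₁ · ln(z₃/z₀)/ln(z₁/z₀) = 8.9 × 9.4262/6.5248 = 12.8576 m/s

12.86 m/s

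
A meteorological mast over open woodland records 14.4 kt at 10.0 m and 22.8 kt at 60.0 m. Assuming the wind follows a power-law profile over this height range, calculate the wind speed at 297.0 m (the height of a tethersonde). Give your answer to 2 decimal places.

34.36 kt

First find α: α = ln(V₂/V₁)/ln(z₂/z₁) = ln(22.8/14.4)/ln(60.0/10.0) = 0.45953/1.79176 = 0.2565
Extrapolate from 60.0 m to 297.0 m: V₃ = 22.8 × (297.0/60.0)^0.2565 = 22.8 × 1.5071 = 34.3621 kt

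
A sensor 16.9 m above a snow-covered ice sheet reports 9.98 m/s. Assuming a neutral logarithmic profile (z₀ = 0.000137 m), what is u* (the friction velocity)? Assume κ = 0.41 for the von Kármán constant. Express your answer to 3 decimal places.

Log law: V(z) = (u*/κ) · ln(z/z₀) ⇒ u* = κ · V / ln(z/z₀)
u* = 0.41 × 9.98 / ln(16.9/0.000137) = 0.41 × 9.98 / 11.7228
   = 4.0918 / 11.7228 = 0.3490 m/s

u* ≈ 0.349 m/s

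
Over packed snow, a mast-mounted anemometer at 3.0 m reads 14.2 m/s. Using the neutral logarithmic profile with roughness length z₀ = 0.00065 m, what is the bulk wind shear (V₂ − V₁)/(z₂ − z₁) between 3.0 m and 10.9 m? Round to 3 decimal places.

0.275 m/s/m

Log law: V₂ = V₁ · ln(z₂/z₀)/ln(z₁/z₀) = 14.2 × 9.7273/8.4372 = 16.3714 m/s
ΔV/Δz = (16.3714 − 14.2)/(10.9 − 3.0) = 2.1714/7.9000 = 0.27486 m/s/m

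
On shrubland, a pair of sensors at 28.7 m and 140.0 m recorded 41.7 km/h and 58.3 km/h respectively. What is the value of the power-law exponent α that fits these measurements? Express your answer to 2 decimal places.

α ≈ 0.21

Power law: V₂/V₁ = (z₂/z₁)^α ⇒ α = ln(V₂/V₁) / ln(z₂/z₁)
α = ln(58.3/41.7) / ln(140.0/28.7) = ln(1.3981) / ln(4.8780)
  = 0.33510 / 1.58475 = 0.21145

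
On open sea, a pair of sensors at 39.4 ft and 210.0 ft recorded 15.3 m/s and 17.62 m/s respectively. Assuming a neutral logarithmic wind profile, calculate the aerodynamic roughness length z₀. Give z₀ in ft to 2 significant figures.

Log law: V(z) ∝ ln(z/z₀). With r = V₁/V₂ = 15.3/17.62 = 0.86833,
r · ln(z₂/z₀) = ln(z₁/z₀) ⇒ ln z₀ = (ln z₁ − r·ln z₂)/(1 − r)
ln z₀ = (3.67377 − 0.86833×5.34711) / 0.13167 = -7.3616
z₀ = exp(-7.3616) = 0.0006352 ft

z₀ ≈ 0.00064 ft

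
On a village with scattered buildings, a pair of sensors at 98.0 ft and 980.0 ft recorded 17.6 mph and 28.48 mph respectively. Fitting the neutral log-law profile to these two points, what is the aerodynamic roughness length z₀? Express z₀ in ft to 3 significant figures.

Log law: V(z) ∝ ln(z/z₀). With r = V₁/V₂ = 17.6/28.48 = 0.61798,
r · ln(z₂/z₀) = ln(z₁/z₀) ⇒ ln z₀ = (ln z₁ − r·ln z₂)/(1 − r)
ln z₀ = (4.58497 − 0.61798×6.88755) / 0.38202 = 0.8602
z₀ = exp(0.8602) = 2.364 ft

z₀ ≈ 2.36 ft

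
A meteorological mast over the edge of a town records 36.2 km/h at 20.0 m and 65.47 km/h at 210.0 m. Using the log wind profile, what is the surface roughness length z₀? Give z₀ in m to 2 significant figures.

z₀ ≈ 1.1 m

Log law: V(z) ∝ ln(z/z₀). With r = V₁/V₂ = 36.2/65.47 = 0.55293,
r · ln(z₂/z₀) = ln(z₁/z₀) ⇒ ln z₀ = (ln z₁ − r·ln z₂)/(1 − r)
ln z₀ = (2.99573 − 0.55293×5.34711) / 0.44707 = 0.0876
z₀ = exp(0.0876) = 1.092 m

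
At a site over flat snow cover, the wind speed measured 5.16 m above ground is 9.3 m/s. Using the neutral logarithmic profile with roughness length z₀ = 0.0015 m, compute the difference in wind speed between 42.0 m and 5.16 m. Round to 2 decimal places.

Log law: V₂ = V₁ · ln(z₂/z₀)/ln(z₁/z₀) = 9.3 × 10.2400/8.1432 = 11.6946 m/s
ΔV = 11.6946 − 9.3 = 2.3946 m/s

2.39 m/s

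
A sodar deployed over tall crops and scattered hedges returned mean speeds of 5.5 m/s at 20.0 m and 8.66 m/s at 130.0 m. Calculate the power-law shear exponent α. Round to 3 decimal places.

Power law: V₂/V₁ = (z₂/z₁)^α ⇒ α = ln(V₂/V₁) / ln(z₂/z₁)
α = ln(8.66/5.5) / ln(130.0/20.0) = ln(1.5745) / ln(6.5000)
  = 0.45397 / 1.87180 = 0.24253

α ≈ 0.243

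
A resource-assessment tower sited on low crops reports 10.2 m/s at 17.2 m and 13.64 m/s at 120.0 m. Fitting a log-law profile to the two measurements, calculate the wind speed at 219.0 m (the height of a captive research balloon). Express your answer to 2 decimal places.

14.71 m/s

Log law: V ∝ ln(z/z₀). From the pair, with r = V₁/V₂ = 0.74780,
ln z₀ = (ln z₁ − r·ln z₂)/(1 − r) = (2.8449 − 0.74780×4.7875)/0.25220 = -2.9151 → z₀ = 0.05420 m
V₃ = V₁ · ln(z₃/z₀)/ln(z₁/z₀) = 10.2 × 8.3041/5.7600 = 14.7053 m/s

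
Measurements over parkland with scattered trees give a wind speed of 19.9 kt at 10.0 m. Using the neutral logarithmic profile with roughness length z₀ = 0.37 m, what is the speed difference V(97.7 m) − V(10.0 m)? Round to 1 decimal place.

13.8 kt

Log law: V₂ = V₁ · ln(z₂/z₀)/ln(z₁/z₀) = 19.9 × 5.5762/3.2968 = 33.6582 kt
ΔV = 33.6582 − 19.9 = 13.7582 kt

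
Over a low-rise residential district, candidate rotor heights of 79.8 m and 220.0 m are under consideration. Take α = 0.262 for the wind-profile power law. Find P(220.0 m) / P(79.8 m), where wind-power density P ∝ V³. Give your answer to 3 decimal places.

Speed ratio: V_B/V_A = (z_B/z_A)^α = (220.0/79.8)^0.262 = (2.7569)^0.262 = 1.30434
Power-density ratio: P_B/P_A = (V_B/V_A)³ = (1.30434)³ = 2.21906

2.219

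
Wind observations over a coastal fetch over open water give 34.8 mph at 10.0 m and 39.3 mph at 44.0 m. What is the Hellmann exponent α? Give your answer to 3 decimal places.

Power law: V₂/V₁ = (z₂/z₁)^α ⇒ α = ln(V₂/V₁) / ln(z₂/z₁)
α = ln(39.3/34.8) / ln(44.0/10.0) = ln(1.1293) / ln(4.4000)
  = 0.12161 / 1.48160 = 0.08208

α ≈ 0.082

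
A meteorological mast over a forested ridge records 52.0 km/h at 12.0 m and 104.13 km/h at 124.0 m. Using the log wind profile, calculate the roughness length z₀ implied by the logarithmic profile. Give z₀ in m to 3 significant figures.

Log law: V(z) ∝ ln(z/z₀). With r = V₁/V₂ = 52.0/104.13 = 0.49938,
r · ln(z₂/z₀) = ln(z₁/z₀) ⇒ ln z₀ = (ln z₁ − r·ln z₂)/(1 − r)
ln z₀ = (2.48491 − 0.49938×4.82028) / 0.50062 = 0.1554
z₀ = exp(0.1554) = 1.168 m

z₀ ≈ 1.17 m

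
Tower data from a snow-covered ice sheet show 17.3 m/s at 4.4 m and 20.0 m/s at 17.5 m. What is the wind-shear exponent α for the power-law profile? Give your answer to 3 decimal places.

Power law: V₂/V₁ = (z₂/z₁)^α ⇒ α = ln(V₂/V₁) / ln(z₂/z₁)
α = ln(20.0/17.3) / ln(17.5/4.4) = ln(1.1561) / ln(3.9773)
  = 0.14503 / 1.38060 = 0.10505

α ≈ 0.105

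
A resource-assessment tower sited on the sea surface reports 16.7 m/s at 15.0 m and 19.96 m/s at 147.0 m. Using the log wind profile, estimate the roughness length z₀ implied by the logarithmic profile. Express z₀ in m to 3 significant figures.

z₀ ≈ 0.000125 m

Log law: V(z) ∝ ln(z/z₀). With r = V₁/V₂ = 16.7/19.96 = 0.83667,
r · ln(z₂/z₀) = ln(z₁/z₀) ⇒ ln z₀ = (ln z₁ − r·ln z₂)/(1 − r)
ln z₀ = (2.70805 − 0.83667×4.99043) / 0.16333 = -8.9839
z₀ = exp(-8.9839) = 0.0001254 m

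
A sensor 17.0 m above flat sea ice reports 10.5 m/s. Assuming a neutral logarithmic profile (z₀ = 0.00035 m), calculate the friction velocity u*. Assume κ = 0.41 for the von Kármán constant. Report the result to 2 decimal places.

Log law: V(z) = (u*/κ) · ln(z/z₀) ⇒ u* = κ · V / ln(z/z₀)
u* = 0.41 × 10.5 / ln(17.0/0.00035) = 0.41 × 10.5 / 10.7908
   = 4.3050 / 10.7908 = 0.3990 m/s

u* ≈ 0.40 m/s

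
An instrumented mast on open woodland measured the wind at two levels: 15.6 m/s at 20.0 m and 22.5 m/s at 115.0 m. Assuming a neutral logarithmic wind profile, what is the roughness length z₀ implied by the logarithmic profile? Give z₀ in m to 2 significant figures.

z₀ ≈ 0.38 m

Log law: V(z) ∝ ln(z/z₀). With r = V₁/V₂ = 15.6/22.5 = 0.69333,
r · ln(z₂/z₀) = ln(z₁/z₀) ⇒ ln z₀ = (ln z₁ − r·ln z₂)/(1 − r)
ln z₀ = (2.99573 − 0.69333×4.74493) / 0.30667 = -0.9590
z₀ = exp(-0.9590) = 0.3833 m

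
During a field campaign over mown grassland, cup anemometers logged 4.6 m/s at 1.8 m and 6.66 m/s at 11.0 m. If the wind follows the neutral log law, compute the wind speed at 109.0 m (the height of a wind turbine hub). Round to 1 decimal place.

Log law: V ∝ ln(z/z₀). From the pair, with r = V₁/V₂ = 0.69069,
ln z₀ = (ln z₁ − r·ln z₂)/(1 − r) = (0.5878 − 0.69069×2.3979)/0.30931 = -3.4542 → z₀ = 0.03161 m
V₃ = V₁ · ln(z₃/z₀)/ln(z₁/z₀) = 4.6 × 8.1456/4.0420 = 9.2701 m/s

9.3 m/s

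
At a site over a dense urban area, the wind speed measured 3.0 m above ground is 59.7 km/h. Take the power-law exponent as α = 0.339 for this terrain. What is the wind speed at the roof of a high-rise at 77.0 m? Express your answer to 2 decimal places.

179.37 km/h

Power-law profile: V₂ = V₁ · (z₂/z₁)^α
V₂ = 59.7 × (77.0/3.0)^0.339 = 59.7 × (25.6667)^0.339
    = 59.7 × 3.0045 = 179.3703 km/h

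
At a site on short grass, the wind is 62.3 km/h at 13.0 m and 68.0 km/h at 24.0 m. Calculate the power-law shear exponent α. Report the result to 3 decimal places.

Power law: V₂/V₁ = (z₂/z₁)^α ⇒ α = ln(V₂/V₁) / ln(z₂/z₁)
α = ln(68.0/62.3) / ln(24.0/13.0) = ln(1.0915) / ln(1.8462)
  = 0.08755 / 0.61310 = 0.14279

α ≈ 0.143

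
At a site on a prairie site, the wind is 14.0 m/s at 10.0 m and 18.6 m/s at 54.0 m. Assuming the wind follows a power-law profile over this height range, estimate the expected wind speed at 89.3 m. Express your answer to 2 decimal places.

20.24 m/s

First find α: α = ln(V₂/V₁)/ln(z₂/z₁) = ln(18.6/14.0)/ln(54.0/10.0) = 0.28410/1.68640 = 0.1685
Extrapolate from 54.0 m to 89.3 m: V₃ = 18.6 × (89.3/54.0)^0.1685 = 18.6 × 1.0884 = 20.2449 m/s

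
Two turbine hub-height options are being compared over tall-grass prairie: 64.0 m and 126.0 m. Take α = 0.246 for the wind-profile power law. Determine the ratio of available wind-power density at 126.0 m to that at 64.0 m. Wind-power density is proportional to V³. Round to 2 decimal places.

Speed ratio: V_B/V_A = (z_B/z_A)^α = (126.0/64.0)^0.246 = (1.9688)^0.246 = 1.18133
Power-density ratio: P_B/P_A = (V_B/V_A)³ = (1.18133)³ = 1.64859

1.65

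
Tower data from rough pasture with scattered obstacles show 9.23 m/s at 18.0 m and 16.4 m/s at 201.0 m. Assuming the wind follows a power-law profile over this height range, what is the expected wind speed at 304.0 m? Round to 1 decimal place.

18.1 m/s

First find α: α = ln(V₂/V₁)/ln(z₂/z₁) = ln(16.4/9.23)/ln(201.0/18.0) = 0.57482/2.41293 = 0.2382
Extrapolate from 201.0 m to 304.0 m: V₃ = 16.4 × (304.0/201.0)^0.2382 = 16.4 × 1.1036 = 18.0987 m/s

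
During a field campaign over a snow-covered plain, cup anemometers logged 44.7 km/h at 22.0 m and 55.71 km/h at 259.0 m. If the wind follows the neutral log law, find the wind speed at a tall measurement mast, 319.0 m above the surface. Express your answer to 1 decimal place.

Log law: V ∝ ln(z/z₀). From the pair, with r = V₁/V₂ = 0.80237,
ln z₀ = (ln z₁ − r·ln z₂)/(1 − r) = (3.0910 − 0.80237×5.5568)/0.19763 = -6.9199 → z₀ = 0.0009879 m
V₃ = V₁ · ln(z₃/z₀)/ln(z₁/z₀) = 44.7 × 12.6851/10.0110 = 56.6404 km/h

56.6 km/h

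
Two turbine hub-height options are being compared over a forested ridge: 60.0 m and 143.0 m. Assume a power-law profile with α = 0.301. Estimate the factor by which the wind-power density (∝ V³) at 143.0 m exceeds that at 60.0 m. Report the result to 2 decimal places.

2.19

Speed ratio: V_B/V_A = (z_B/z_A)^α = (143.0/60.0)^0.301 = (2.3833)^0.301 = 1.29877
Power-density ratio: P_B/P_A = (V_B/V_A)³ = (1.29877)³ = 2.19078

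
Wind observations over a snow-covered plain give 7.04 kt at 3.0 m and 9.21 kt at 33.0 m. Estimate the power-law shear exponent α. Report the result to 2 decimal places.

α ≈ 0.11

Power law: V₂/V₁ = (z₂/z₁)^α ⇒ α = ln(V₂/V₁) / ln(z₂/z₁)
α = ln(9.21/7.04) / ln(33.0/3.0) = ln(1.3082) / ln(11.0000)
  = 0.26868 / 2.39790 = 0.11205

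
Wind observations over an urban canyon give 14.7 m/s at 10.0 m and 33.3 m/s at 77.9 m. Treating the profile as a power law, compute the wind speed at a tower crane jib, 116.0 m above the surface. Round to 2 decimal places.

39.02 m/s

First find α: α = ln(V₂/V₁)/ln(z₂/z₁) = ln(33.3/14.7)/ln(77.9/10.0) = 0.81771/2.05284 = 0.3983
Extrapolate from 77.9 m to 116.0 m: V₃ = 33.3 × (116.0/77.9)^0.3983 = 33.3 × 1.1719 = 39.0233 m/s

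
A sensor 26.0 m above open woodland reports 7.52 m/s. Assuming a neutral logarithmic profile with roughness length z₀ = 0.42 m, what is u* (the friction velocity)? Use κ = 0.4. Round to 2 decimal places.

Log law: V(z) = (u*/κ) · ln(z/z₀) ⇒ u* = κ · V / ln(z/z₀)
u* = 0.4 × 7.52 / ln(26.0/0.42) = 0.4 × 7.52 / 4.1256
   = 3.0080 / 4.1256 = 0.7291 m/s

u* ≈ 0.73 m/s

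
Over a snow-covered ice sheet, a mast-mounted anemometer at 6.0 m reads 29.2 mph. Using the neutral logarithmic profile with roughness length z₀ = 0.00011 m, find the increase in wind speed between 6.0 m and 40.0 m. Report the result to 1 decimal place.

Log law: V₂ = V₁ · ln(z₂/z₀)/ln(z₁/z₀) = 29.2 × 12.8039/10.9068 = 34.2790 mph
ΔV = 34.2790 − 29.2 = 5.0790 mph

5.1 mph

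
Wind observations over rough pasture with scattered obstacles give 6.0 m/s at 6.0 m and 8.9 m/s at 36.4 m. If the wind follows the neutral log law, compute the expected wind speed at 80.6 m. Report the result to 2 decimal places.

Log law: V ∝ ln(z/z₀). From the pair, with r = V₁/V₂ = 0.67416,
ln z₀ = (ln z₁ − r·ln z₂)/(1 − r) = (1.7918 − 0.67416×3.5946)/0.32584 = -1.9382 → z₀ = 0.1440 m
V₃ = V₁ · ln(z₃/z₀)/ln(z₁/z₀) = 6.0 × 6.3277/3.7300 = 10.1787 m/s

10.18 m/s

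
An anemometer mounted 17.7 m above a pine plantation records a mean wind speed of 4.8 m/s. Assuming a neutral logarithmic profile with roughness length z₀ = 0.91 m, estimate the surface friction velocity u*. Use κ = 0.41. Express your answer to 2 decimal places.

Log law: V(z) = (u*/κ) · ln(z/z₀) ⇒ u* = κ · V / ln(z/z₀)
u* = 0.41 × 4.8 / ln(17.7/0.91) = 0.41 × 4.8 / 2.9679
   = 1.9680 / 2.9679 = 0.6631 m/s

u* ≈ 0.66 m/s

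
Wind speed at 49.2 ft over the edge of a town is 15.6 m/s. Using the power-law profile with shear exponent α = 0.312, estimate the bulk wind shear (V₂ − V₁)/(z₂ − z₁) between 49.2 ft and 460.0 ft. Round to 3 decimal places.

Power law: V₂ = V₁ · (z₂/z₁)^α = 15.6 × (9.3496)^0.312 = 31.3337 m/s
ΔV/Δz = (31.3337 − 15.6)/(460.0 − 49.2) = 15.7337/410.8000 = 0.03830 m/s/ft

0.038 m/s/ft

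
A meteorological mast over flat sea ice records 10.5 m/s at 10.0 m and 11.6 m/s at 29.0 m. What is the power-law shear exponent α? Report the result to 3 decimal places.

Power law: V₂/V₁ = (z₂/z₁)^α ⇒ α = ln(V₂/V₁) / ln(z₂/z₁)
α = ln(11.6/10.5) / ln(29.0/10.0) = ln(1.1048) / ln(2.9000)
  = 0.09963 / 1.06471 = 0.09357

α ≈ 0.094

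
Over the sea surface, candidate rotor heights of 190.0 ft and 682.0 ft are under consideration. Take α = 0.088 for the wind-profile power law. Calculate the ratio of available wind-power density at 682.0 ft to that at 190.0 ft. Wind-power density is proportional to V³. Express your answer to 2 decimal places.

1.40

Speed ratio: V_B/V_A = (z_B/z_A)^α = (682.0/190.0)^0.088 = (3.5895)^0.088 = 1.11903
Power-density ratio: P_B/P_A = (V_B/V_A)³ = (1.11903)³ = 1.40129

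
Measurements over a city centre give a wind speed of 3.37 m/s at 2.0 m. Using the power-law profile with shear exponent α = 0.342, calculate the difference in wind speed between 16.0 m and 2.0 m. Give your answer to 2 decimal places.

3.49 m/s

Power law: V₂ = V₁ · (z₂/z₁)^α = 3.37 × (8.0000)^0.342 = 6.8626 m/s
ΔV = 6.8626 − 3.37 = 3.4926 m/s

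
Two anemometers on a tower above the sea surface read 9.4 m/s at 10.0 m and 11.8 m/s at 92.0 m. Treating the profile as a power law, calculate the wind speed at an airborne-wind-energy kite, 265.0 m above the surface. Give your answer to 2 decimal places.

First find α: α = ln(V₂/V₁)/ln(z₂/z₁) = ln(11.8/9.4)/ln(92.0/10.0) = 0.22739/2.21920 = 0.1025
Extrapolate from 92.0 m to 265.0 m: V₃ = 11.8 × (265.0/92.0)^0.1025 = 11.8 × 1.1145 = 13.1510 m/s

13.15 m/s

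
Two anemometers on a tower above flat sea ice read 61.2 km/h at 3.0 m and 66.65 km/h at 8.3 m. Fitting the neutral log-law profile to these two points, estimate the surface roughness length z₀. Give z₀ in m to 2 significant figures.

Log law: V(z) ∝ ln(z/z₀). With r = V₁/V₂ = 61.2/66.65 = 0.91823,
r · ln(z₂/z₀) = ln(z₁/z₀) ⇒ ln z₀ = (ln z₁ − r·ln z₂)/(1 − r)
ln z₀ = (1.09861 − 0.91823×2.11626) / 0.08177 = -10.3289
z₀ = exp(-10.3289) = 0.00003268 m

z₀ ≈ 0.000033 m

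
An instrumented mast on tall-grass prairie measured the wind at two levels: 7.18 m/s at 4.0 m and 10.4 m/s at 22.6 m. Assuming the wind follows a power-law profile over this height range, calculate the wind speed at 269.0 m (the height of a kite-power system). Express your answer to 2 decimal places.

First find α: α = ln(V₂/V₁)/ln(z₂/z₁) = ln(10.4/7.18)/ln(22.6/4.0) = 0.37051/1.73166 = 0.2140
Extrapolate from 22.6 m to 269.0 m: V₃ = 10.4 × (269.0/22.6)^0.2140 = 10.4 × 1.6988 = 17.6677 m/s

17.67 m/s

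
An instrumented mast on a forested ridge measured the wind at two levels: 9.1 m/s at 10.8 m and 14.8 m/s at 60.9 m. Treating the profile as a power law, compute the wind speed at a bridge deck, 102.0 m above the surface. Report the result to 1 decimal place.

17.1 m/s

First find α: α = ln(V₂/V₁)/ln(z₂/z₁) = ln(14.8/9.1)/ln(60.9/10.8) = 0.48635/1.72969 = 0.2812
Extrapolate from 60.9 m to 102.0 m: V₃ = 14.8 × (102.0/60.9)^0.2812 = 14.8 × 1.1561 = 17.1097 m/s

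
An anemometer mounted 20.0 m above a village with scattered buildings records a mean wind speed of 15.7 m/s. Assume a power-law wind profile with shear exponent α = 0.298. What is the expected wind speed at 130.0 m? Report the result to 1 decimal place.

Power-law profile: V₂ = V₁ · (z₂/z₁)^α
V₂ = 15.7 × (130.0/20.0)^0.298 = 15.7 × (6.5000)^0.298
    = 15.7 × 1.7468 = 27.4251 m/s

27.4 m/s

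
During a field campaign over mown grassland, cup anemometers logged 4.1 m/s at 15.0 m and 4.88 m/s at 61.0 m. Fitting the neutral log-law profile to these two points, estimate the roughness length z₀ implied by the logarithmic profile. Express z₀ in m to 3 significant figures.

z₀ ≈ 0.00941 m

Log law: V(z) ∝ ln(z/z₀). With r = V₁/V₂ = 4.1/4.88 = 0.84016,
r · ln(z₂/z₀) = ln(z₁/z₀) ⇒ ln z₀ = (ln z₁ − r·ln z₂)/(1 − r)
ln z₀ = (2.70805 − 0.84016×4.11087) / 0.15984 = -4.6658
z₀ = exp(-4.6658) = 0.009412 m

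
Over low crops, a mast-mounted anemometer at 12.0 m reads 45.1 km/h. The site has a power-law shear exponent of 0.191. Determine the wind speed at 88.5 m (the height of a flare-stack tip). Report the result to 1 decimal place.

Power-law profile: V₂ = V₁ · (z₂/z₁)^α
V₂ = 45.1 × (88.5/12.0)^0.191 = 45.1 × (7.3750)^0.191
    = 45.1 × 1.4647 = 66.0570 km/h

66.1 km/h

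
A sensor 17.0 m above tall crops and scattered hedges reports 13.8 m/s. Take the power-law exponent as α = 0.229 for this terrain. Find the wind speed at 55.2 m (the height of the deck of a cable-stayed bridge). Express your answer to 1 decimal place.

18.1 m/s

Power-law profile: V₂ = V₁ · (z₂/z₁)^α
V₂ = 13.8 × (55.2/17.0)^0.229 = 13.8 × (3.2471)^0.229
    = 13.8 × 1.3096 = 18.0722 m/s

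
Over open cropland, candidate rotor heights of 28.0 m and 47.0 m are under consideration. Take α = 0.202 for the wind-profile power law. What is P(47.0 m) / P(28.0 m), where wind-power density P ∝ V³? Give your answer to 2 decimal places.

Speed ratio: V_B/V_A = (z_B/z_A)^α = (47.0/28.0)^0.202 = (1.6786)^0.202 = 1.11029
Power-density ratio: P_B/P_A = (V_B/V_A)³ = (1.11029)³ = 1.36872

1.37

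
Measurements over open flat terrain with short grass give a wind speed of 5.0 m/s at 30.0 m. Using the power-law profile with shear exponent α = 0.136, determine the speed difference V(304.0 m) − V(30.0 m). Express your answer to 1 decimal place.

1.9 m/s

Power law: V₂ = V₁ · (z₂/z₁)^α = 5.0 × (10.1333)^0.136 = 6.8510 m/s
ΔV = 6.8510 − 5.0 = 1.8510 m/s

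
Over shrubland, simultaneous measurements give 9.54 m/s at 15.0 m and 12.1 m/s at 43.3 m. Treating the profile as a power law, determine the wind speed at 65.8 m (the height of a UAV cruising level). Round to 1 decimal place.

First find α: α = ln(V₂/V₁)/ln(z₂/z₁) = ln(12.1/9.54)/ln(43.3/15.0) = 0.23771/1.06010 = 0.2242
Extrapolate from 43.3 m to 65.8 m: V₃ = 12.1 × (65.8/43.3)^0.2242 = 12.1 × 1.0984 = 13.2904 m/s

13.3 m/s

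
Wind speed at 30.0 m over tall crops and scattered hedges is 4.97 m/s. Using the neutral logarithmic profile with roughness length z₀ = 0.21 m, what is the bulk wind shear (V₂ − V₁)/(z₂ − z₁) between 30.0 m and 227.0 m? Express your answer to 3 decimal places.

Log law: V₂ = V₁ · ln(z₂/z₀)/ln(z₁/z₀) = 4.97 × 6.9856/4.9618 = 6.9971 m/s
ΔV/Δz = (6.9971 − 4.97)/(227.0 − 30.0) = 2.0271/197.0000 = 0.01029 m/s/m

0.010 m/s/m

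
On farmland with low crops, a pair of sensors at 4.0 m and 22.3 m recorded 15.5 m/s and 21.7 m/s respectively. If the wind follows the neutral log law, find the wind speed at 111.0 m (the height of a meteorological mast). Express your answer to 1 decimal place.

Log law: V ∝ ln(z/z₀). From the pair, with r = V₁/V₂ = 0.71429,
ln z₀ = (ln z₁ − r·ln z₂)/(1 − r) = (1.3863 − 0.71429×3.1046)/0.28571 = -2.9094 → z₀ = 0.05451 m
V₃ = V₁ · ln(z₃/z₀)/ln(z₁/z₀) = 15.5 × 7.6190/4.2957 = 27.4910 m/s

27.5 m/s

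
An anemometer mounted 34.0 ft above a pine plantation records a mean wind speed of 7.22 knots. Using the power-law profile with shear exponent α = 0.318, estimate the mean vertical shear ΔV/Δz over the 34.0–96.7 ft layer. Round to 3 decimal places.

Power law: V₂ = V₁ · (z₂/z₁)^α = 7.22 × (2.8441)^0.318 = 10.0668 knots
ΔV/Δz = (10.0668 − 7.22)/(96.7 − 34.0) = 2.8468/62.7000 = 0.04540 knots/ft

0.045 knots/ft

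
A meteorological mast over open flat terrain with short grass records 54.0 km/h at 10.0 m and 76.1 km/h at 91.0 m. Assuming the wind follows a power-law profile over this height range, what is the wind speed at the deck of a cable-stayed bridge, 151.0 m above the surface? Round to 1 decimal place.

82.3 km/h

First find α: α = ln(V₂/V₁)/ln(z₂/z₁) = ln(76.1/54.0)/ln(91.0/10.0) = 0.34306/2.20827 = 0.1554
Extrapolate from 91.0 m to 151.0 m: V₃ = 76.1 × (151.0/91.0)^0.1554 = 76.1 × 1.0819 = 82.3289 km/h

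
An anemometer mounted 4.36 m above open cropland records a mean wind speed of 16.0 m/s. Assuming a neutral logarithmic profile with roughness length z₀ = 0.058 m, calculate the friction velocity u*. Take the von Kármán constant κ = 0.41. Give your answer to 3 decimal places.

Log law: V(z) = (u*/κ) · ln(z/z₀) ⇒ u* = κ · V / ln(z/z₀)
u* = 0.41 × 16.0 / ln(4.36/0.058) = 0.41 × 16.0 / 4.3198
   = 6.5600 / 4.3198 = 1.5186 m/s

u* ≈ 1.519 m/s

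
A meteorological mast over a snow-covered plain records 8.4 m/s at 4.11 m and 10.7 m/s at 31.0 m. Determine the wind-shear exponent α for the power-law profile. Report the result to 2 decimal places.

Power law: V₂/V₁ = (z₂/z₁)^α ⇒ α = ln(V₂/V₁) / ln(z₂/z₁)
α = ln(10.7/8.4) / ln(31.0/4.11) = ln(1.2738) / ln(7.5426)
  = 0.24201 / 2.02056 = 0.11977

α ≈ 0.12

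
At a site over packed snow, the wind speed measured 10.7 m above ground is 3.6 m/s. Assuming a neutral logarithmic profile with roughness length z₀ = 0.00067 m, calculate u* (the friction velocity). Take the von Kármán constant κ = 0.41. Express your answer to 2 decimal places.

Log law: V(z) = (u*/κ) · ln(z/z₀) ⇒ u* = κ · V / ln(z/z₀)
u* = 0.41 × 3.6 / ln(10.7/0.00067) = 0.41 × 3.6 / 9.6785
   = 1.4760 / 9.6785 = 0.1525 m/s

u* ≈ 0.15 m/s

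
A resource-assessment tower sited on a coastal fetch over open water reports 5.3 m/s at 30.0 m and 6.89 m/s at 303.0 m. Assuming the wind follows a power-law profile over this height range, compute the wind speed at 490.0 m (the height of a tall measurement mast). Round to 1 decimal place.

7.3 m/s

First find α: α = ln(V₂/V₁)/ln(z₂/z₁) = ln(6.89/5.3)/ln(303.0/30.0) = 0.26236/2.31254 = 0.1135
Extrapolate from 303.0 m to 490.0 m: V₃ = 6.89 × (490.0/303.0)^0.1135 = 6.89 × 1.0560 = 7.2762 m/s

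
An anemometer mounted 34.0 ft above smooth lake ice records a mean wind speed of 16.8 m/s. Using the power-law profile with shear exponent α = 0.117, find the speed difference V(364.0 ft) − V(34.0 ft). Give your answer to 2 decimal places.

5.37 m/s

Power law: V₂ = V₁ · (z₂/z₁)^α = 16.8 × (10.7059)^0.117 = 22.1705 m/s
ΔV = 22.1705 − 16.8 = 5.3705 m/s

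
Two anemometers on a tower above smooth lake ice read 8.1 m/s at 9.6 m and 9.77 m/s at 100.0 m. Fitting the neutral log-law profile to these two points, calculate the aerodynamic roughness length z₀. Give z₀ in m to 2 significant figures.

z₀ ≈ 0.00011 m

Log law: V(z) ∝ ln(z/z₀). With r = V₁/V₂ = 8.1/9.77 = 0.82907,
r · ln(z₂/z₀) = ln(z₁/z₀) ⇒ ln z₀ = (ln z₁ − r·ln z₂)/(1 − r)
ln z₀ = (2.26176 − 0.82907×4.60517) / 0.17093 = -9.1045
z₀ = exp(-9.1045) = 0.0001112 m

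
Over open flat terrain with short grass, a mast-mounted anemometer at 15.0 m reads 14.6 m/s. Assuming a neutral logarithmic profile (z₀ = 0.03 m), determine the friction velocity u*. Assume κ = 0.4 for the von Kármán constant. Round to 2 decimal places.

Log law: V(z) = (u*/κ) · ln(z/z₀) ⇒ u* = κ · V / ln(z/z₀)
u* = 0.4 × 14.6 / ln(15.0/0.03) = 0.4 × 14.6 / 6.2146
   = 5.8400 / 6.2146 = 0.9397 m/s

u* ≈ 0.94 m/s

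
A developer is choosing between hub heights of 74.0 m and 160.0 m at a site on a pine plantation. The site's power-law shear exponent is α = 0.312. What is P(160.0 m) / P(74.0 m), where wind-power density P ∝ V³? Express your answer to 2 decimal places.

2.06

Speed ratio: V_B/V_A = (z_B/z_A)^α = (160.0/74.0)^0.312 = (2.1622)^0.312 = 1.27199
Power-density ratio: P_B/P_A = (V_B/V_A)³ = (1.27199)³ = 2.05805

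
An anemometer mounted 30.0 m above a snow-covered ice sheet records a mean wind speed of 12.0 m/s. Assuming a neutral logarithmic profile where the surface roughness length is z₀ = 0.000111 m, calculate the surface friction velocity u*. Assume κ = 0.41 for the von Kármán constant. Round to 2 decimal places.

Log law: V(z) = (u*/κ) · ln(z/z₀) ⇒ u* = κ · V / ln(z/z₀)
u* = 0.41 × 12.0 / ln(30.0/0.000111) = 0.41 × 12.0 / 12.5072
   = 4.9200 / 12.5072 = 0.3934 m/s

u* ≈ 0.39 m/s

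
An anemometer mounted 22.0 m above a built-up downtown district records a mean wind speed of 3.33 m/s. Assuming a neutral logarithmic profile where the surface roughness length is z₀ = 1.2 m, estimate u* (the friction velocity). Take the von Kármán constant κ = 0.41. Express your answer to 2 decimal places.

u* ≈ 0.47 m/s

Log law: V(z) = (u*/κ) · ln(z/z₀) ⇒ u* = κ · V / ln(z/z₀)
u* = 0.41 × 3.33 / ln(22.0/1.2) = 0.41 × 3.33 / 2.9087
   = 1.3653 / 2.9087 = 0.4694 m/s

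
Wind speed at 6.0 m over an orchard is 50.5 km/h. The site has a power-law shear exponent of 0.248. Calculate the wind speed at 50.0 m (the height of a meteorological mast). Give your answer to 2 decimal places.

Power-law profile: V₂ = V₁ · (z₂/z₁)^α
V₂ = 50.5 × (50.0/6.0)^0.248 = 50.5 × (8.3333)^0.248
    = 50.5 × 1.6919 = 85.4387 km/h

85.44 km/h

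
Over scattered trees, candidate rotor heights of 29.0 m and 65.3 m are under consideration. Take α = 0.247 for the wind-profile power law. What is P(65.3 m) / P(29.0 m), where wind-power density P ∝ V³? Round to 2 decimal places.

1.82

Speed ratio: V_B/V_A = (z_B/z_A)^α = (65.3/29.0)^0.247 = (2.2517)^0.247 = 1.22200
Power-density ratio: P_B/P_A = (V_B/V_A)³ = (1.22200)³ = 1.82479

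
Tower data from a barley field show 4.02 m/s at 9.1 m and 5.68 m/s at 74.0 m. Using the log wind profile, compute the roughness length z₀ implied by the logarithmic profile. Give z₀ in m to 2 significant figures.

Log law: V(z) ∝ ln(z/z₀). With r = V₁/V₂ = 4.02/5.68 = 0.70775,
r · ln(z₂/z₀) = ln(z₁/z₀) ⇒ ln z₀ = (ln z₁ − r·ln z₂)/(1 − r)
ln z₀ = (2.20827 − 0.70775×4.30407) / 0.29225 = -2.8671
z₀ = exp(-2.8671) = 0.05687 m

z₀ ≈ 0.057 m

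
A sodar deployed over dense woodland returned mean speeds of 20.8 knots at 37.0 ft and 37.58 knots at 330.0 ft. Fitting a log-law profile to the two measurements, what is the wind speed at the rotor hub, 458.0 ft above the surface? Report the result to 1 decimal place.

40.1 knots

Log law: V ∝ ln(z/z₀). From the pair, with r = V₁/V₂ = 0.55349,
ln z₀ = (ln z₁ − r·ln z₂)/(1 − r) = (3.6109 − 0.55349×5.7991)/0.44651 = 0.8985 → z₀ = 2.456 ft
V₃ = V₁ · ln(z₃/z₀)/ln(z₁/z₀) = 20.8 × 5.2283/2.7124 = 40.0936 knots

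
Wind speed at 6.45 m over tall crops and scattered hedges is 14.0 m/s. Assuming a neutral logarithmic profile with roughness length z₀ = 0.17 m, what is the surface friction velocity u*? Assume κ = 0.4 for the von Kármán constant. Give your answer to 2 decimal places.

u* ≈ 1.54 m/s

Log law: V(z) = (u*/κ) · ln(z/z₀) ⇒ u* = κ · V / ln(z/z₀)
u* = 0.4 × 14.0 / ln(6.45/0.17) = 0.4 × 14.0 / 3.6360
   = 5.6000 / 3.6360 = 1.5401 m/s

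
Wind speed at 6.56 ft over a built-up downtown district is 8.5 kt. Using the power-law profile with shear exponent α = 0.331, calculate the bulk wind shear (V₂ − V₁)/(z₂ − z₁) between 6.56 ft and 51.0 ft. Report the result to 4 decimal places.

Power law: V₂ = V₁ · (z₂/z₁)^α = 8.5 × (7.7744)^0.331 = 16.7583 kt
ΔV/Δz = (16.7583 − 8.5)/(51.0 − 6.56) = 8.2583/44.4400 = 0.18583 kt/ft

0.1858 kt/ft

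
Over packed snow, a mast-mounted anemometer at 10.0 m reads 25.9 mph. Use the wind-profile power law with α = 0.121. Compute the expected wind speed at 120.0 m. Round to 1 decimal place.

Power-law profile: V₂ = V₁ · (z₂/z₁)^α
V₂ = 25.9 × (120.0/10.0)^0.121 = 25.9 × (12.0000)^0.121
    = 25.9 × 1.3508 = 34.9849 mph

35.0 mph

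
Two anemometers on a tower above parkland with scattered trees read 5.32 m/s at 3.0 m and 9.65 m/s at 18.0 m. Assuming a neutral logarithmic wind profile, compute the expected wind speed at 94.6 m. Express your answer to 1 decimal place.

13.7 m/s

Log law: V ∝ ln(z/z₀). From the pair, with r = V₁/V₂ = 0.55130,
ln z₀ = (ln z₁ − r·ln z₂)/(1 − r) = (1.0986 − 0.55130×2.8904)/0.44870 = -1.1028 → z₀ = 0.3319 m
V₃ = V₁ · ln(z₃/z₀)/ln(z₁/z₀) = 5.32 × 5.6525/2.2014 = 13.6599 m/s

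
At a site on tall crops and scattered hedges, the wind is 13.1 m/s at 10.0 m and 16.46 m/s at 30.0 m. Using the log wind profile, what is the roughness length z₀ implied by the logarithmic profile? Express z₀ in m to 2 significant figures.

z₀ ≈ 0.14 m

Log law: V(z) ∝ ln(z/z₀). With r = V₁/V₂ = 13.1/16.46 = 0.79587,
r · ln(z₂/z₀) = ln(z₁/z₀) ⇒ ln z₀ = (ln z₁ − r·ln z₂)/(1 − r)
ln z₀ = (2.30259 − 0.79587×3.40120) / 0.20413 = -1.9807
z₀ = exp(-1.9807) = 0.1380 m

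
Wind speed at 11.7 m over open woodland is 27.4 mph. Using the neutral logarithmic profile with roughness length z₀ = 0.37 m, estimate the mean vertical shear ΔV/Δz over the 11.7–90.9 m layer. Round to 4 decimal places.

Log law: V₂ = V₁ · ln(z₂/z₀)/ln(z₁/z₀) = 27.4 × 5.5040/3.4538 = 43.6644 mph
ΔV/Δz = (43.6644 − 27.4)/(90.9 − 11.7) = 16.2644/79.2000 = 0.20536 mph/m

0.2054 mph/m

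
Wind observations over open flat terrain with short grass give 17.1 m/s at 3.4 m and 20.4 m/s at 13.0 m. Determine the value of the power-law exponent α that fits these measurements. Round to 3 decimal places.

Power law: V₂/V₁ = (z₂/z₁)^α ⇒ α = ln(V₂/V₁) / ln(z₂/z₁)
α = ln(20.4/17.1) / ln(13.0/3.4) = ln(1.1930) / ln(3.8235)
  = 0.17646 / 1.34117 = 0.13157

α ≈ 0.132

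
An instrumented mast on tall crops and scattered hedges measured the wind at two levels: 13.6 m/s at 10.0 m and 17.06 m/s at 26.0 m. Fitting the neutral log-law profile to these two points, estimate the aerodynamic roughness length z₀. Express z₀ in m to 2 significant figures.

Log law: V(z) ∝ ln(z/z₀). With r = V₁/V₂ = 13.6/17.06 = 0.79719,
r · ln(z₂/z₀) = ln(z₁/z₀) ⇒ ln z₀ = (ln z₁ − r·ln z₂)/(1 − r)
ln z₀ = (2.30259 − 0.79719×3.25810) / 0.20281 = -1.4532
z₀ = exp(-1.4532) = 0.2338 m

z₀ ≈ 0.23 m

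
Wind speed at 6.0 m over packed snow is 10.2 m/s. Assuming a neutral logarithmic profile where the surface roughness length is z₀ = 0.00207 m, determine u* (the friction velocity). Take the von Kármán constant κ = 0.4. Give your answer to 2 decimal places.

Log law: V(z) = (u*/κ) · ln(z/z₀) ⇒ u* = κ · V / ln(z/z₀)
u* = 0.4 × 10.2 / ln(6.0/0.00207) = 0.4 × 10.2 / 7.9720
   = 4.0800 / 7.9720 = 0.5118 m/s

u* ≈ 0.51 m/s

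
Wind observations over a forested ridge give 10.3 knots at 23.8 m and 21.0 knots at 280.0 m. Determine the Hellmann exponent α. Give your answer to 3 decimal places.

α ≈ 0.289

Power law: V₂/V₁ = (z₂/z₁)^α ⇒ α = ln(V₂/V₁) / ln(z₂/z₁)
α = ln(21.0/10.3) / ln(280.0/23.8) = ln(2.0388) / ln(11.7647)
  = 0.71238 / 2.46510 = 0.28899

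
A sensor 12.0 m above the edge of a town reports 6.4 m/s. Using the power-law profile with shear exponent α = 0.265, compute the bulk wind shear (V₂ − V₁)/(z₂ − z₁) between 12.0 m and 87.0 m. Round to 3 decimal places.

0.059 m/s/m

Power law: V₂ = V₁ · (z₂/z₁)^α = 6.4 × (7.2500)^0.265 = 10.8186 m/s
ΔV/Δz = (10.8186 − 6.4)/(87.0 − 12.0) = 4.4186/75.0000 = 0.05891 m/s/m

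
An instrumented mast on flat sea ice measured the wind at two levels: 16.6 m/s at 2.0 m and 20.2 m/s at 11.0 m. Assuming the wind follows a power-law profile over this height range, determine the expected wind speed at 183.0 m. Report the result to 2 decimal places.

First find α: α = ln(V₂/V₁)/ln(z₂/z₁) = ln(20.2/16.6)/ln(11.0/2.0) = 0.19628/1.70475 = 0.1151
Extrapolate from 11.0 m to 183.0 m: V₃ = 20.2 × (183.0/11.0)^0.1151 = 20.2 × 1.3823 = 27.9216 m/s

27.92 m/s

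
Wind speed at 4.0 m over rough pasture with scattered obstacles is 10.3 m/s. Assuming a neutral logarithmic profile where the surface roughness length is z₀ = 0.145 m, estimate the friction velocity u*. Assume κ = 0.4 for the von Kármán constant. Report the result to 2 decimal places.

u* ≈ 1.24 m/s

Log law: V(z) = (u*/κ) · ln(z/z₀) ⇒ u* = κ · V / ln(z/z₀)
u* = 0.4 × 10.3 / ln(4.0/0.145) = 0.4 × 10.3 / 3.3173
   = 4.1200 / 3.3173 = 1.2420 m/s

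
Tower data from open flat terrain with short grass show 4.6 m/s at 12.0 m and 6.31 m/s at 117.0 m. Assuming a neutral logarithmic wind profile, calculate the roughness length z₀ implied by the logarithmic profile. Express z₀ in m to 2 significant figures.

z₀ ≈ 0.026 m

Log law: V(z) ∝ ln(z/z₀). With r = V₁/V₂ = 4.6/6.31 = 0.72900,
r · ln(z₂/z₀) = ln(z₁/z₀) ⇒ ln z₀ = (ln z₁ − r·ln z₂)/(1 − r)
ln z₀ = (2.48491 − 0.72900×4.76217) / 0.27100 = -3.6411
z₀ = exp(-3.6411) = 0.02622 m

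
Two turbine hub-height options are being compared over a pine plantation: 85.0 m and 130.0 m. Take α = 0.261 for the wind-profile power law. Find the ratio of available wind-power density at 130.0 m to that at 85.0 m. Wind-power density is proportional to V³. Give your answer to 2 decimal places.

Speed ratio: V_B/V_A = (z_B/z_A)^α = (130.0/85.0)^0.261 = (1.5294)^0.261 = 1.11728
Power-density ratio: P_B/P_A = (V_B/V_A)³ = (1.11728)³ = 1.39471

1.39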